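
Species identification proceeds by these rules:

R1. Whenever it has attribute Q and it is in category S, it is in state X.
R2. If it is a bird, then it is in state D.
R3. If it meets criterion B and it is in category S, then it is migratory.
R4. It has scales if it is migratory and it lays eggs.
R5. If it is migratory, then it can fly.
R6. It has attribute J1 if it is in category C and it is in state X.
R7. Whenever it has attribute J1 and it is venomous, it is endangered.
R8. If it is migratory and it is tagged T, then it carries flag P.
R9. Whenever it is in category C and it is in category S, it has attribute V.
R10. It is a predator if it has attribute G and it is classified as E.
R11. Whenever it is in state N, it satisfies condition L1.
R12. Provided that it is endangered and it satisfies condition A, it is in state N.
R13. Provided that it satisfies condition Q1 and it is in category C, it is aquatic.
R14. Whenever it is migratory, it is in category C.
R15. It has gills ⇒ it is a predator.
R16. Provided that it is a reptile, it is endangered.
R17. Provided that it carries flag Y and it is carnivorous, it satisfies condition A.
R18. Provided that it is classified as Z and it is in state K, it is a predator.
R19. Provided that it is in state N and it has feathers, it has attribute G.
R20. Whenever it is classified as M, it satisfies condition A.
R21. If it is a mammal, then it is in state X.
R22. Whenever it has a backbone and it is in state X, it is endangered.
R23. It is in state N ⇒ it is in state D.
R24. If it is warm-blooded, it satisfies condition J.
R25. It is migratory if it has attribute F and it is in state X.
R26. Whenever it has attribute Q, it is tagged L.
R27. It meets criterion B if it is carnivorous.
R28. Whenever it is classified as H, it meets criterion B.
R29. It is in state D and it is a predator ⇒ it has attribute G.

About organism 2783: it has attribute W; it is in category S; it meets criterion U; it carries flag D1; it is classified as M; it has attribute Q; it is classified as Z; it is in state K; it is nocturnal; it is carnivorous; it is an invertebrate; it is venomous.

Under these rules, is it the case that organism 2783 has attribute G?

Yes

By R1 (it has attribute Q, it is in category S): it is in state X.
By R18 (it is classified as Z, it is in state K): it is a predator.
By R20 (it is classified as M): it satisfies condition A.
By R27 (it is carnivorous): it meets criterion B.
By R3 (it meets criterion B, it is in category S): it is migratory.
By R14 (it is migratory): it is in category C.
By R6 (it is in category C, it is in state X): it has attribute J1.
By R7 (it has attribute J1, it is venomous): it is endangered.
By R12 (it is endangered, it satisfies condition A): it is in state N.
By R23 (it is in state N): it is in state D.
By R29 (it is in state D, it is a predator): it has attribute G.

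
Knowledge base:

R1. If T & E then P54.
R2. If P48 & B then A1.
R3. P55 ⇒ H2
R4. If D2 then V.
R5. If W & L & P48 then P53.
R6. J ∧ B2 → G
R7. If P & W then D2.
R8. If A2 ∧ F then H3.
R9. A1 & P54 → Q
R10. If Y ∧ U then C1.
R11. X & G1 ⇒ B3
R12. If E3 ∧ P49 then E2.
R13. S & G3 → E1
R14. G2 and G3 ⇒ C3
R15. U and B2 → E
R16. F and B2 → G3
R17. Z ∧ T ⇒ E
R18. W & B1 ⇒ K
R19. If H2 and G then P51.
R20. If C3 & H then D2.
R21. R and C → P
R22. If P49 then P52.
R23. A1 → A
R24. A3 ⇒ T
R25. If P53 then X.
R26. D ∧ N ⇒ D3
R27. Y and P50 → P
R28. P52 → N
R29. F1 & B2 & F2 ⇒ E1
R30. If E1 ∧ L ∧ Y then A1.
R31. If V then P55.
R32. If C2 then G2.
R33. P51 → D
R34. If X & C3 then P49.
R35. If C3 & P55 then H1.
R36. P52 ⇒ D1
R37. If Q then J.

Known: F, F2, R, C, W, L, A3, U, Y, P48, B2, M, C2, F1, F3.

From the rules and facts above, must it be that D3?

P53  (by R5: W, L, P48)
E  (by R15: U, B2)
G3  (by R16: F, B2)
P  (by R21: R, C)
T  (by R24: A3)
X  (by R25: P53)
E1  (by R29: F1, B2, F2)
A1  (by R30: E1, L, Y)
G2  (by R32: C2)
P54  (by R1: T, E)
D2  (by R7: P, W)
Q  (by R9: A1, P54)
C3  (by R14: G2, G3)
P49  (by R34: X, C3)
J  (by R37: Q)
V  (by R4: D2)
G  (by R6: J, B2)
P52  (by R22: P49)
N  (by R28: P52)
P55  (by R31: V)
H2  (by R3: P55)
P51  (by R19: H2, G)
D  (by R33: P51)
D3  (by R26: D, N)

Yes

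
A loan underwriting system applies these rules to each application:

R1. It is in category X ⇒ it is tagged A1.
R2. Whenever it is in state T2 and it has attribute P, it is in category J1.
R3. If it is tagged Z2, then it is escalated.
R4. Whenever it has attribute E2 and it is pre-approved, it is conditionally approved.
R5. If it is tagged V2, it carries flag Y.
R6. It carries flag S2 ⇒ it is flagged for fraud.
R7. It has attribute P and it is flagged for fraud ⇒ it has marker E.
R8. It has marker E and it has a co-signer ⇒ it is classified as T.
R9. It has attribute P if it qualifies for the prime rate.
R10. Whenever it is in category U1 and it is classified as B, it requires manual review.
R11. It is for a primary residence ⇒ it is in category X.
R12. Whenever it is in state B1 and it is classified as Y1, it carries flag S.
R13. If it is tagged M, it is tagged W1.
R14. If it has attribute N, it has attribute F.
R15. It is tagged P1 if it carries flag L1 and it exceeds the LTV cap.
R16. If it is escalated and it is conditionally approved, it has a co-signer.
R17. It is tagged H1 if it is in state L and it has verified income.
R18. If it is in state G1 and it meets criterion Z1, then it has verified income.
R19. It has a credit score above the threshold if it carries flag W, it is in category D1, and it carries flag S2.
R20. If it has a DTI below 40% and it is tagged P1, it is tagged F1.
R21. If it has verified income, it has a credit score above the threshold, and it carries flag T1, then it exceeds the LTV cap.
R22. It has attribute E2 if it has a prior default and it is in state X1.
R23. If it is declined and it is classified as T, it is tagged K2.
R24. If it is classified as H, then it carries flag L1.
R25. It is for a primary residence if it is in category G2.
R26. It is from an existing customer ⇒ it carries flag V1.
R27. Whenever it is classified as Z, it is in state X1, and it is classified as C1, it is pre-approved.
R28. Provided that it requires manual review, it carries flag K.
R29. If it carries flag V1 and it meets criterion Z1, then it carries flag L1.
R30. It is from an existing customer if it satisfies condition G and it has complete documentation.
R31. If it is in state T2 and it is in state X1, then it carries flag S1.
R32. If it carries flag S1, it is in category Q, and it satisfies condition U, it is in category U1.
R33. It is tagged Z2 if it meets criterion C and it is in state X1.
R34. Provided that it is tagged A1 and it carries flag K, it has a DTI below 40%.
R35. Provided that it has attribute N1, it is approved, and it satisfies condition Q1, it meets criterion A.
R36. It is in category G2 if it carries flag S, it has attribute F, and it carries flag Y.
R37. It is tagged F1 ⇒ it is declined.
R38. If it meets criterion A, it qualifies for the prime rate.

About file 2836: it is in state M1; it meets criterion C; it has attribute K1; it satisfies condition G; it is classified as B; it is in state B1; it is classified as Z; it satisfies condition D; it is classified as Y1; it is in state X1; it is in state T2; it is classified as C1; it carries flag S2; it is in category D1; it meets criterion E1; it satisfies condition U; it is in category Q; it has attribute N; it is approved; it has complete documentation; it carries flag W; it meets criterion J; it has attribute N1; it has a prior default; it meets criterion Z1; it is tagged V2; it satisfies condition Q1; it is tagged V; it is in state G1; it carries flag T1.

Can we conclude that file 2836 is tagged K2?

Yes

By R5 (it is tagged V2): it carries flag Y.
By R6 (it carries flag S2): it is flagged for fraud.
By R12 (it is in state B1, it is classified as Y1): it carries flag S.
By R14 (it has attribute N): it has attribute F.
By R18 (it is in state G1, it meets criterion Z1): it has verified income.
By R19 (it carries flag W, it is in category D1, it carries flag S2): it has a credit score above the threshold.
By R21 (it has verified income, it has a credit score above the threshold, it carries flag T1): it exceeds the LTV cap.
By R22 (it has a prior default, it is in state X1): it has attribute E2.
By R27 (it is classified as Z, it is in state X1, it is classified as C1): it is pre-approved.
By R30 (it satisfies condition G, it has complete documentation): it is from an existing customer.
By R31 (it is in state T2, it is in state X1): it carries flag S1.
By R32 (it carries flag S1, it is in category Q, it satisfies condition U): it is in category U1.
By R33 (it meets criterion C, it is in state X1): it is tagged Z2.
By R35 (it has attribute N1, it is approved, it satisfies condition Q1): it meets criterion A.
By R36 (it carries flag S, it has attribute F, it carries flag Y): it is in category G2.
By R38 (it meets criterion A): it qualifies for the prime rate.
By R3 (it is tagged Z2): it is escalated.
By R4 (it has attribute E2, it is pre-approved): it is conditionally approved.
By R9 (it qualifies for the prime rate): it has attribute P.
By R10 (it is in category U1, it is classified as B): it requires manual review.
By R16 (it is escalated, it is conditionally approved): it has a co-signer.
By R25 (it is in category G2): it is for a primary residence.
By R26 (it is from an existing customer): it carries flag V1.
By R28 (it requires manual review): it carries flag K.
By R29 (it carries flag V1, it meets criterion Z1): it carries flag L1.
By R7 (it has attribute P, it is flagged for fraud): it has marker E.
By R8 (it has marker E, it has a co-signer): it is classified as T.
By R11 (it is for a primary residence): it is in category X.
By R15 (it carries flag L1, it exceeds the LTV cap): it is tagged P1.
By R1 (it is in category X): it is tagged A1.
By R34 (it is tagged A1, it carries flag K): it has a DTI below 40%.
By R20 (it has a DTI below 40%, it is tagged P1): it is tagged F1.
By R37 (it is tagged F1): it is declined.
By R23 (it is declined, it is classified as T): it is tagged K2.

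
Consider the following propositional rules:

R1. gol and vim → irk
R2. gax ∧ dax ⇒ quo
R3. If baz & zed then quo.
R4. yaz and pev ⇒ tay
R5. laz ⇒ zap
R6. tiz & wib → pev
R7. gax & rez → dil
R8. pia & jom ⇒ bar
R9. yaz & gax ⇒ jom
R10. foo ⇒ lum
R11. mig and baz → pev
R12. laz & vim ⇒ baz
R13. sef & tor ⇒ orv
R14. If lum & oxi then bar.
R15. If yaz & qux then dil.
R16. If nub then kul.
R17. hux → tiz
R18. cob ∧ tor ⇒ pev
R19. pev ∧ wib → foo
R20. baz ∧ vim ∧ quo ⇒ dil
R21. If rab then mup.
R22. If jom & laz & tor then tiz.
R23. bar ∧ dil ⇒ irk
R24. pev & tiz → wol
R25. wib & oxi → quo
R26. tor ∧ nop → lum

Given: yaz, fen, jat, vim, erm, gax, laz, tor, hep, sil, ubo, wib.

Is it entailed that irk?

No

Forward chaining from the given facts derives: zap, jom, baz, tiz, pev, foo, wol, tay, lum.
Rules concluding irk: R1 needs gol; R23 needs bar — none of these are established.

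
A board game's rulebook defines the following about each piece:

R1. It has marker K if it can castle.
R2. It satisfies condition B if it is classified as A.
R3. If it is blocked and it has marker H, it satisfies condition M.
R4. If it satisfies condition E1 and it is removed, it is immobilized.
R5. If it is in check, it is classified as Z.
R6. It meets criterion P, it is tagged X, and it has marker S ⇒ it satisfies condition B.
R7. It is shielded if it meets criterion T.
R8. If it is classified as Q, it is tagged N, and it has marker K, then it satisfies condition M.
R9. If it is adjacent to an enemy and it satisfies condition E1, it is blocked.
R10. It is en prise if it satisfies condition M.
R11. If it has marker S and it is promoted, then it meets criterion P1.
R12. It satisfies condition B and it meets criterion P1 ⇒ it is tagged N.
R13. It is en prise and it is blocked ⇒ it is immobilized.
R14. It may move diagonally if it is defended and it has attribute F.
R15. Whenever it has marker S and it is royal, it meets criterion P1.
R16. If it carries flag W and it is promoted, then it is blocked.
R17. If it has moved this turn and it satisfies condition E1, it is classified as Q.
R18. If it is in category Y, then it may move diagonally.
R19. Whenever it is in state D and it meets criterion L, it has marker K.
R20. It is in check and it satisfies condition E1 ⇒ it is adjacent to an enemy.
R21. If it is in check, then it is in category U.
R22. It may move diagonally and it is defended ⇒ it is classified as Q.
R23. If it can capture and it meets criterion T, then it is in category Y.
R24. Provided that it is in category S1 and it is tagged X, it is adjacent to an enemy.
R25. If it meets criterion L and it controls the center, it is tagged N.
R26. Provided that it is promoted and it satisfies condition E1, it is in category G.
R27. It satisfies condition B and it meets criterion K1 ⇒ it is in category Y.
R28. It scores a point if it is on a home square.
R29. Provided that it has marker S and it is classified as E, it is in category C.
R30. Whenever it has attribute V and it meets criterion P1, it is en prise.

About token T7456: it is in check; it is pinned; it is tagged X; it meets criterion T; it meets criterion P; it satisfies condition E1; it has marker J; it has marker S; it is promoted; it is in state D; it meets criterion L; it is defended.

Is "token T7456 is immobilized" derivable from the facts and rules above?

No

Forward chaining from the given facts derives: is classified as Z, satisfies condition B, is shielded, meets criterion P1, is tagged N, has marker K, is adjacent to an enemy, is in category U, is in category G, is blocked.
Rules concluding "it is immobilized": R4 needs "it is removed"; R13 needs "it is en prise" — none of these are established.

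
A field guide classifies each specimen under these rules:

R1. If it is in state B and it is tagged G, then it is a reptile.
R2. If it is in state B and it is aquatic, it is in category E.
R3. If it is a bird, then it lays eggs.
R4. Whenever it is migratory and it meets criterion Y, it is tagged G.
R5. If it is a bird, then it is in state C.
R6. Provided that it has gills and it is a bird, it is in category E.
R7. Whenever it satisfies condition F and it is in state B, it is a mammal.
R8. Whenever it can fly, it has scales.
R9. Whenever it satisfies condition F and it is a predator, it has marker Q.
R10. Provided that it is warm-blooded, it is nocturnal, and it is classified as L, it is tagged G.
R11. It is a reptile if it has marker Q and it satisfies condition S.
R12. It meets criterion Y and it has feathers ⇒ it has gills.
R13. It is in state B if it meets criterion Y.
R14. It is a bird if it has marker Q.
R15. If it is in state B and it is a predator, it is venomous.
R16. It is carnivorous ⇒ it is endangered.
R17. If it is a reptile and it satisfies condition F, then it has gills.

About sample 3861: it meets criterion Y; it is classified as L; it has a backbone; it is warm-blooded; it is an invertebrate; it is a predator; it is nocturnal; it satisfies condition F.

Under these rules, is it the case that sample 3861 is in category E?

Yes

By R9 (it satisfies condition F, it is a predator): it has marker Q.
By R10 (it is warm-blooded, it is nocturnal, it is classified as L): it is tagged G.
By R13 (it meets criterion Y): it is in state B.
By R14 (it has marker Q): it is a bird.
By R1 (it is in state B, it is tagged G): it is a reptile.
By R17 (it is a reptile, it satisfies condition F): it has gills.
By R6 (it has gills, it is a bird): it is in category E.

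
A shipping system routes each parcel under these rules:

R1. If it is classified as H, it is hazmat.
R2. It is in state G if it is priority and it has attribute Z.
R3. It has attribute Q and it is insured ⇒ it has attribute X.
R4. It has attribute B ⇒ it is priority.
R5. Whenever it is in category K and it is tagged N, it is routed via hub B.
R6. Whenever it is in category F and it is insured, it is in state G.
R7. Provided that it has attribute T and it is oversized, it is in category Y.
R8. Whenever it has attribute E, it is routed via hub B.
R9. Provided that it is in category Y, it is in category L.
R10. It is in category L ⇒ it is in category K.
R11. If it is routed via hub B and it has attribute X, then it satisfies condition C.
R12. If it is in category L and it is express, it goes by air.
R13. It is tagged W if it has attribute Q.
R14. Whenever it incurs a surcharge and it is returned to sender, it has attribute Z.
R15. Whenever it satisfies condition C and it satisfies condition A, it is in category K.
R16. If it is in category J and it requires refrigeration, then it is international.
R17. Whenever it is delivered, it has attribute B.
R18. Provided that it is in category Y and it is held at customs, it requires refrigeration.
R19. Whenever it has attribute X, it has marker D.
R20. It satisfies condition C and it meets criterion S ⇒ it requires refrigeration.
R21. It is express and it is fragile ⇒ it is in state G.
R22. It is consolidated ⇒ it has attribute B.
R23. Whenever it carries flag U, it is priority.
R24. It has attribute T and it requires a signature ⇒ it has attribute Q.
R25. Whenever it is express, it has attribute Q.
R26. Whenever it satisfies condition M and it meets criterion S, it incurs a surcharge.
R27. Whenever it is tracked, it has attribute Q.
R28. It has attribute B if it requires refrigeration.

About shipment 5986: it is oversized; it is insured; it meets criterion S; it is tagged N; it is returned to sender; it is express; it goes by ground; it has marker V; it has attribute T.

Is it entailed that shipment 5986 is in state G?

No

Forward chaining from the given facts derives: is in category Y, is in category L, is in category K, goes by air, has attribute Q, has attribute X, is routed via hub B, satisfies condition C, is tagged W, has marker D, requires refrigeration, has attribute B, is priority.
Rules concluding "it is in state G": R2 needs "it has attribute Z"; R6 needs "it is in category F"; R21 needs "it is fragile" — none of these are established.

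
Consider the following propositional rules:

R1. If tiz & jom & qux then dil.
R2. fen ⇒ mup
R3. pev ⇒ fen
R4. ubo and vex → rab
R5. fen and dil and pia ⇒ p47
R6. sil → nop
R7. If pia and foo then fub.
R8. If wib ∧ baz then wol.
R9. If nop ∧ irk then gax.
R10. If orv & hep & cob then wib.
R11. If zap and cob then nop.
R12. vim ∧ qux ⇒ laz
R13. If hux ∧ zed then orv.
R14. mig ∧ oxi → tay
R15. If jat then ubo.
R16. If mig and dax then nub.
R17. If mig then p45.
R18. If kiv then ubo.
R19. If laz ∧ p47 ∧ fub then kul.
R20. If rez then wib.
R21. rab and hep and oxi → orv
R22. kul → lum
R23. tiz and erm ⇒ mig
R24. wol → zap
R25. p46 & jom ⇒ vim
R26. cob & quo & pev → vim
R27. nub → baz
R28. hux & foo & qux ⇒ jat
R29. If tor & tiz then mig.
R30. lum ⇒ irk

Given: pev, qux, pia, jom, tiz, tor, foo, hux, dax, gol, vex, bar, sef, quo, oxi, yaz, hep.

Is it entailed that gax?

Forward chaining from the given facts derives: dil, fen, p47, fub, jat, mig, mup, tay, ubo, nub, p45, baz, rab, orv.
The only rule concluding gax is R9, which needs nop; that is never established.

No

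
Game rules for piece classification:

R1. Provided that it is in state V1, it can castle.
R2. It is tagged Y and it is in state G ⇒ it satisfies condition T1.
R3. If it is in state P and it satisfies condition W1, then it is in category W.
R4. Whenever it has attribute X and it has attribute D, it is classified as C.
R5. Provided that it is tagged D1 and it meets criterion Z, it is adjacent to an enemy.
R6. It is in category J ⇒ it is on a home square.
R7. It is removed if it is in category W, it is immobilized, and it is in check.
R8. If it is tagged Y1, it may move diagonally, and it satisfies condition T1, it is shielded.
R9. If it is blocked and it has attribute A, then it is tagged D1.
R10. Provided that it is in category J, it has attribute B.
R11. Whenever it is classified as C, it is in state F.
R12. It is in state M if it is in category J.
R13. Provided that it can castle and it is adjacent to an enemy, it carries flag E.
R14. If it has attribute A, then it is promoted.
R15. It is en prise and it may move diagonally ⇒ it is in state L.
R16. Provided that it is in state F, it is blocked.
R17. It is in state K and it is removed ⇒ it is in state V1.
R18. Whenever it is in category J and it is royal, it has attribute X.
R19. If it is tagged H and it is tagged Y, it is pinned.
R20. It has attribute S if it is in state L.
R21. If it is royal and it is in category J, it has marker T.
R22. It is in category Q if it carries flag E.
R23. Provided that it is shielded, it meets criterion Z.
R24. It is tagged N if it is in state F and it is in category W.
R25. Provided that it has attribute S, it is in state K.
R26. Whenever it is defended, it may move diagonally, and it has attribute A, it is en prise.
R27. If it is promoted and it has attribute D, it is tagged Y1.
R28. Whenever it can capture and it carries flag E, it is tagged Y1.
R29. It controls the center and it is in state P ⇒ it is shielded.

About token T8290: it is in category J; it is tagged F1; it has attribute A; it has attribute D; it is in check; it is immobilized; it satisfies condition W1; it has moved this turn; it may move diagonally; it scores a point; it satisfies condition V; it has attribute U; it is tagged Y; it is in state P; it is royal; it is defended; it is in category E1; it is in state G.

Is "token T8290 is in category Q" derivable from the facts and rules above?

Yes

By R2 (it is tagged Y, it is in state G): it satisfies condition T1.
By R3 (it is in state P, it satisfies condition W1): it is in category W.
By R7 (it is in category W, it is immobilized, it is in check): it is removed.
By R14 (it has attribute A): it is promoted.
By R18 (it is in category J, it is royal): it has attribute X.
By R26 (it is defended, it may move diagonally, it has attribute A): it is en prise.
By R27 (it is promoted, it has attribute D): it is tagged Y1.
By R4 (it has attribute X, it has attribute D): it is classified as C.
By R8 (it is tagged Y1, it may move diagonally, it satisfies condition T1): it is shielded.
By R11 (it is classified as C): it is in state F.
By R15 (it is en prise, it may move diagonally): it is in state L.
By R16 (it is in state F): it is blocked.
By R20 (it is in state L): it has attribute S.
By R23 (it is shielded): it meets criterion Z.
By R25 (it has attribute S): it is in state K.
By R9 (it is blocked, it has attribute A): it is tagged D1.
By R17 (it is in state K, it is removed): it is in state V1.
By R1 (it is in state V1): it can castle.
By R5 (it is tagged D1, it meets criterion Z): it is adjacent to an enemy.
By R13 (it can castle, it is adjacent to an enemy): it carries flag E.
By R22 (it carries flag E): it is in category Q.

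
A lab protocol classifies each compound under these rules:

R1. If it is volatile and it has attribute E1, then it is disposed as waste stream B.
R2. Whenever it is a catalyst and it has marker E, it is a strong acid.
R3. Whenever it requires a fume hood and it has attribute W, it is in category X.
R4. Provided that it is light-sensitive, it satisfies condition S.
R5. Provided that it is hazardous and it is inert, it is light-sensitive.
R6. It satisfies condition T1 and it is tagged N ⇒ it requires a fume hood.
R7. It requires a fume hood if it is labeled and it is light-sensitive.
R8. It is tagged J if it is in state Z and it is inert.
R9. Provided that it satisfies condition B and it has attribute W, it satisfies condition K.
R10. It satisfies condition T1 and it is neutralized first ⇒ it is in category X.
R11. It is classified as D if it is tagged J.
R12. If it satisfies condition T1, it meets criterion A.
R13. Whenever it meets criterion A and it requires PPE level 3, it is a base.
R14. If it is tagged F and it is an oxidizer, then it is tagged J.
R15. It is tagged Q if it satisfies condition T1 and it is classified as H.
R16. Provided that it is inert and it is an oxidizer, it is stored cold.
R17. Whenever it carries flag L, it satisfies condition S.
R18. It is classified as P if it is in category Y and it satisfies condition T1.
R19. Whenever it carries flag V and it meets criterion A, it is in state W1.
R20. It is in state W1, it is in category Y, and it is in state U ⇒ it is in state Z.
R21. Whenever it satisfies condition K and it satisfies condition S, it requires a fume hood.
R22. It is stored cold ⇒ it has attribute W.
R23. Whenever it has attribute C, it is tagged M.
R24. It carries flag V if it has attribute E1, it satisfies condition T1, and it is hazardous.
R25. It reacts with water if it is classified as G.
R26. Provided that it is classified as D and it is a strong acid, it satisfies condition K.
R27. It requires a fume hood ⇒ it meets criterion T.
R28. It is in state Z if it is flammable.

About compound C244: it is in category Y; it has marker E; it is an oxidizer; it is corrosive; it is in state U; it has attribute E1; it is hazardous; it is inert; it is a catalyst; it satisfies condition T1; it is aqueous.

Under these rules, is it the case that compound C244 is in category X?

Yes

By R2 (it is a catalyst, it has marker E): it is a strong acid.
By R5 (it is hazardous, it is inert): it is light-sensitive.
By R12 (it satisfies condition T1): it meets criterion A.
By R16 (it is inert, it is an oxidizer): it is stored cold.
By R22 (it is stored cold): it has attribute W.
By R24 (it has attribute E1, it satisfies condition T1, it is hazardous): it carries flag V.
By R4 (it is light-sensitive): it satisfies condition S.
By R19 (it carries flag V, it meets criterion A): it is in state W1.
By R20 (it is in state W1, it is in category Y, it is in state U): it is in state Z.
By R8 (it is in state Z, it is inert): it is tagged J.
By R11 (it is tagged J): it is classified as D.
By R26 (it is classified as D, it is a strong acid): it satisfies condition K.
By R21 (it satisfies condition K, it satisfies condition S): it requires a fume hood.
By R3 (it requires a fume hood, it has attribute W): it is in category X.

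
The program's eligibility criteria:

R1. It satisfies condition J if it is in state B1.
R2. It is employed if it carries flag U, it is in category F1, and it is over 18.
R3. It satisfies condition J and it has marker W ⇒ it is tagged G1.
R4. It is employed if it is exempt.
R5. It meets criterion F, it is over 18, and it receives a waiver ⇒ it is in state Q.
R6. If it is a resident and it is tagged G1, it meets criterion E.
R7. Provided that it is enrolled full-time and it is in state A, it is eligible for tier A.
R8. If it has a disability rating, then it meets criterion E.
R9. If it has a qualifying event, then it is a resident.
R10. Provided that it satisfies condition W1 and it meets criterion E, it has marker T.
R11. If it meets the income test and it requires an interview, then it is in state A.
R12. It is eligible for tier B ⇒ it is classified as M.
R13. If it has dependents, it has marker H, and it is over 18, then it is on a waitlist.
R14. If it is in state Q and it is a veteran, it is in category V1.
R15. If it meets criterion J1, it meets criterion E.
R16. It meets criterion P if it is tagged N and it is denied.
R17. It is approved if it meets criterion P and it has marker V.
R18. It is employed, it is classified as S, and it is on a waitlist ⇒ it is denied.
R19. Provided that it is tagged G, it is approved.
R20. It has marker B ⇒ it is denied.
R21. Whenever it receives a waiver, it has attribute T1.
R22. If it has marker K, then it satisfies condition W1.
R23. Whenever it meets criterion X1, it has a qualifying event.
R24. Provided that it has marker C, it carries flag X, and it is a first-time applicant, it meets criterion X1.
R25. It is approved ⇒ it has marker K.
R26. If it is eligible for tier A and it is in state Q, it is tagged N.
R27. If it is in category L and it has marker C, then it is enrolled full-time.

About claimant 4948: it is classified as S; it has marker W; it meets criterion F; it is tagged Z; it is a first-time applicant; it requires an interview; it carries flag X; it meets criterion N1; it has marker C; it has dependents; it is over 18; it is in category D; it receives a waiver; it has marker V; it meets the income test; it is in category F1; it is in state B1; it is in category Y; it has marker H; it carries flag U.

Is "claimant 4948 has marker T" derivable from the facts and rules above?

No

Forward chaining from the given facts derives: satisfies condition J, is employed, is tagged G1, is in state Q, is in state A, is on a waitlist, is denied, has attribute T1, meets criterion X1, has a qualifying event, is a resident, meets criterion E.
The only rule concluding "it has marker T" is R10, which needs "it satisfies condition W1"; that is never established.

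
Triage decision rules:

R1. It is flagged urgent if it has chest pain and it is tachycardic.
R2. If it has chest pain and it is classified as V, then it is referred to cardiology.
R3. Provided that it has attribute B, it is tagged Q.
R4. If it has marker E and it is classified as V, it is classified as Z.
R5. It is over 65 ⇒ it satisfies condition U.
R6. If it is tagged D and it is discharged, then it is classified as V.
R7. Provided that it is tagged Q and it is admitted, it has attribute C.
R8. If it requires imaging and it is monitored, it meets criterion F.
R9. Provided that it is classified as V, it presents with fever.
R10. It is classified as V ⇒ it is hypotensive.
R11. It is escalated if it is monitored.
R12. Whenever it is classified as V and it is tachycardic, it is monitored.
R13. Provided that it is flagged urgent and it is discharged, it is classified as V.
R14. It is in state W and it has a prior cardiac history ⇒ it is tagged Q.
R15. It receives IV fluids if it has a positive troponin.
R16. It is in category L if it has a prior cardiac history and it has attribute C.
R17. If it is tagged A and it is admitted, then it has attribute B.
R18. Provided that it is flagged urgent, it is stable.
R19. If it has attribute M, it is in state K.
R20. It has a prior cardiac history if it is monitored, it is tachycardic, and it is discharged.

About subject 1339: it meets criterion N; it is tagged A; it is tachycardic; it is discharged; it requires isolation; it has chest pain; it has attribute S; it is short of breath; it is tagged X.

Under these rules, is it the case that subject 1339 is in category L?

Forward chaining from the given facts derives: is flagged urgent, is classified as V, is stable, is referred to cardiology, presents with fever, is hypotensive, is monitored, has a prior cardiac history, is escalated.
The only rule concluding "it is in category L" is R16, which needs "it has attribute C"; that is never established.

No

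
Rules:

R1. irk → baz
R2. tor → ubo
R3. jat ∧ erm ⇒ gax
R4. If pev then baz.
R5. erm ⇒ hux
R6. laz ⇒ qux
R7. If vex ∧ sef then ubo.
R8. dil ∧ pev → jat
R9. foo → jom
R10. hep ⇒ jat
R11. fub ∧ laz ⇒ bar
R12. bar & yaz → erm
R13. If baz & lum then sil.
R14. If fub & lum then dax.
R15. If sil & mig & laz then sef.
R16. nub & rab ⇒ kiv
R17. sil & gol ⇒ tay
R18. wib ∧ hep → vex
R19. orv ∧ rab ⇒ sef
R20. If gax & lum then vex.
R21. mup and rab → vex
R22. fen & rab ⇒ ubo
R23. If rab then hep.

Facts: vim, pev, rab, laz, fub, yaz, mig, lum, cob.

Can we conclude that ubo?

Yes

baz  (by R4: pev)
bar  (by R11: fub, laz)
erm  (by R12: bar, yaz)
sil  (by R13: baz, lum)
sef  (by R15: sil, mig, laz)
hep  (by R23: rab)
jat  (by R10: hep)
gax  (by R3: jat, erm)
vex  (by R20: gax, lum)
ubo  (by R7: vex, sef)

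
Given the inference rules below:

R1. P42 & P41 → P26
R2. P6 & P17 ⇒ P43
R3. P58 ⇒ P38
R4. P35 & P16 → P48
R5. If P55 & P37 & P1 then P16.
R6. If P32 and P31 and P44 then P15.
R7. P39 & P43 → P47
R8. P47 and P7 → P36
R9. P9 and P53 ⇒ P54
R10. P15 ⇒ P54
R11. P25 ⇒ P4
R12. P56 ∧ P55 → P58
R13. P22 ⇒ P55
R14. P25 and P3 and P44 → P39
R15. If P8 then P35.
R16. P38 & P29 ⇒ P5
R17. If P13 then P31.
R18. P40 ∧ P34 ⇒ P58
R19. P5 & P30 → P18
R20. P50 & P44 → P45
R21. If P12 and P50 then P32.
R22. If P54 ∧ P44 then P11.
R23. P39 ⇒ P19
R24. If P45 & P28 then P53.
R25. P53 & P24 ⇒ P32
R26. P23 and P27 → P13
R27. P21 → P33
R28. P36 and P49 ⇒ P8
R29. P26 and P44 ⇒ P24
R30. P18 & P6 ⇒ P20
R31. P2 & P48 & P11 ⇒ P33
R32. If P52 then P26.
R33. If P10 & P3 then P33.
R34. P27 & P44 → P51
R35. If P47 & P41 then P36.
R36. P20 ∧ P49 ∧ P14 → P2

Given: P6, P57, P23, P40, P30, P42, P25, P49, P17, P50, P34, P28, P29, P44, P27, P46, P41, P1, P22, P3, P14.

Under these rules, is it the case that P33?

Forward chaining from the given facts derives: P26, P43, P4, P55, P39, P58, P45, P19, P53, P13, P24, P51, P38, P47, P5, P31, P18, P32, P20, P36, P2, P15, P54, P11, P8, P35.
Rules concluding P33: R27 needs P21; R31 needs P48; R33 needs P10 — none of these are established.

No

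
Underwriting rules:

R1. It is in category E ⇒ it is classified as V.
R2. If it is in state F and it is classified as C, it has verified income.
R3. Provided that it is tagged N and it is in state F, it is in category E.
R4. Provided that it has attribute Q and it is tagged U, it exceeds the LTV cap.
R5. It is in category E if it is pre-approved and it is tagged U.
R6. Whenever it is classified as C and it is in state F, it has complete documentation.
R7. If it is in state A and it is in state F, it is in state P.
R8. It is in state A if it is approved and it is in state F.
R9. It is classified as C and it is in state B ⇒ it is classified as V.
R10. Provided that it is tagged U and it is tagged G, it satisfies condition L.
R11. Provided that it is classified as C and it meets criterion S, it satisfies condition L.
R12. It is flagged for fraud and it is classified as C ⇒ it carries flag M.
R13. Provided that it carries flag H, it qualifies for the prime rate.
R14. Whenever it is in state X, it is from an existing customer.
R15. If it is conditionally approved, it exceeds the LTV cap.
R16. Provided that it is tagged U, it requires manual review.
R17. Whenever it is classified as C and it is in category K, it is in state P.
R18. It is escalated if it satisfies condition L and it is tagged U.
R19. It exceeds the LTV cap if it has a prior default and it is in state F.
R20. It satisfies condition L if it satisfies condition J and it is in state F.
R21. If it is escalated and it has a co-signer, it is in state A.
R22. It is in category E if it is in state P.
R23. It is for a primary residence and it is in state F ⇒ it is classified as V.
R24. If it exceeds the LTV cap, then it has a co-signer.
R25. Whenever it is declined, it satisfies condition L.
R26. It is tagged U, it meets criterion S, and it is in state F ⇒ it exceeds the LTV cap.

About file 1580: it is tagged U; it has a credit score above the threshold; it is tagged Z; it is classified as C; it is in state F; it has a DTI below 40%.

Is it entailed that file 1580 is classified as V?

Forward chaining from the given facts derives: has verified income, has complete documentation, requires manual review.
Rules concluding "it is classified as V": R1 needs "it is in category E"; R9 needs "it is in state B"; R23 needs "it is for a primary residence" — none of these are established.

No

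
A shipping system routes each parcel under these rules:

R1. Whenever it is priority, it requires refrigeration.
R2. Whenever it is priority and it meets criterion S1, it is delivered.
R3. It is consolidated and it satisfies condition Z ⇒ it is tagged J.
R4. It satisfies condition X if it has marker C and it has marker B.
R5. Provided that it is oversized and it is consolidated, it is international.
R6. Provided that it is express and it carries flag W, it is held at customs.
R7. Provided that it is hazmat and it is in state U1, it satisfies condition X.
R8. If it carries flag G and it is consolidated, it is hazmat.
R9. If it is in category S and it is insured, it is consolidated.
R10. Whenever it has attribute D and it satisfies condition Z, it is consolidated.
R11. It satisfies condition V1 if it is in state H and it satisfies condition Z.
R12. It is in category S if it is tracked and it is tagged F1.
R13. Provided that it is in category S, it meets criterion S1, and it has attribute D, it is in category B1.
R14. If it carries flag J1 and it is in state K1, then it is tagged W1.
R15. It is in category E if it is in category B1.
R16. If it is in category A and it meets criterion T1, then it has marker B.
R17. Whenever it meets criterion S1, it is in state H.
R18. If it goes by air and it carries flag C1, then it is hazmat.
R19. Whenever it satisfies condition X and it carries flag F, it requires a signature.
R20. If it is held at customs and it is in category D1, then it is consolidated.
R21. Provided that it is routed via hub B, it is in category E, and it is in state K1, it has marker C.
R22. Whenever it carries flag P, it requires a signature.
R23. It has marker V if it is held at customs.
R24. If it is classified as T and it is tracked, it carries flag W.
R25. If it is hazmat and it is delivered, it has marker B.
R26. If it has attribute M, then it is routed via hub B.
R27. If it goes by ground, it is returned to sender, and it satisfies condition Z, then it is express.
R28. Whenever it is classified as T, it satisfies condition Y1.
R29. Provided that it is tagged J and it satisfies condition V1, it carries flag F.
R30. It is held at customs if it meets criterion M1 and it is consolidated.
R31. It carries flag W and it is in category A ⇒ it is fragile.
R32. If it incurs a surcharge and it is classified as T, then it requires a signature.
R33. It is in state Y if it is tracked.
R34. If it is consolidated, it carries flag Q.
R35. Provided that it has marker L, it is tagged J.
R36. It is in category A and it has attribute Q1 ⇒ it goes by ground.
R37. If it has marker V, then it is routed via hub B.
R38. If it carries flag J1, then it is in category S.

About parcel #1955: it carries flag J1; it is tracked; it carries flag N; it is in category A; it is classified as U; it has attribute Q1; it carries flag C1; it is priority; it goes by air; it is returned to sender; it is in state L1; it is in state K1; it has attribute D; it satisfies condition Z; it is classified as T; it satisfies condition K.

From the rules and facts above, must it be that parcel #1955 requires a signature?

No

Forward chaining from the given facts derives: requires refrigeration, is consolidated, is tagged W1, is hazmat, carries flag W, satisfies condition Y1, is fragile, is in state Y, carries flag Q, goes by ground, is in category S, is tagged J, is express, is held at customs, has marker V, is routed via hub B.
Rules concluding "it requires a signature": R19 needs "it satisfies condition X"; R22 needs "it carries flag P"; R32 needs "it incurs a surcharge" — none of these are established.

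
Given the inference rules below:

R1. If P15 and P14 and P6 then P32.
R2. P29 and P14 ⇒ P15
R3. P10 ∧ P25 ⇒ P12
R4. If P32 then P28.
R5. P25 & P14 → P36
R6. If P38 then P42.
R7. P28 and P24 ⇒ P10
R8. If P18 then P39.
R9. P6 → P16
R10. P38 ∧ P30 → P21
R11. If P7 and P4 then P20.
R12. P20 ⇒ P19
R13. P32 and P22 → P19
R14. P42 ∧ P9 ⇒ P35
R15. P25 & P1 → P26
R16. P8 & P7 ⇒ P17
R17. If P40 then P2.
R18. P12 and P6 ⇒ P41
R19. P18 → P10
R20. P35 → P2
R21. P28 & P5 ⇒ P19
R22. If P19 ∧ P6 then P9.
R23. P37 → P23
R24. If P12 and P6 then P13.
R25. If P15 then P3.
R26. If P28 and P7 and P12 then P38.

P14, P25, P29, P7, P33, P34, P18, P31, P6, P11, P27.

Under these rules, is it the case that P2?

Forward chaining from the given facts derives: P15, P36, P39, P16, P10, P3, P32, P12, P28, P41, P13, P38, P42.
Rules concluding P2: R17 needs P40; R20 needs P35 — none of these are established.

No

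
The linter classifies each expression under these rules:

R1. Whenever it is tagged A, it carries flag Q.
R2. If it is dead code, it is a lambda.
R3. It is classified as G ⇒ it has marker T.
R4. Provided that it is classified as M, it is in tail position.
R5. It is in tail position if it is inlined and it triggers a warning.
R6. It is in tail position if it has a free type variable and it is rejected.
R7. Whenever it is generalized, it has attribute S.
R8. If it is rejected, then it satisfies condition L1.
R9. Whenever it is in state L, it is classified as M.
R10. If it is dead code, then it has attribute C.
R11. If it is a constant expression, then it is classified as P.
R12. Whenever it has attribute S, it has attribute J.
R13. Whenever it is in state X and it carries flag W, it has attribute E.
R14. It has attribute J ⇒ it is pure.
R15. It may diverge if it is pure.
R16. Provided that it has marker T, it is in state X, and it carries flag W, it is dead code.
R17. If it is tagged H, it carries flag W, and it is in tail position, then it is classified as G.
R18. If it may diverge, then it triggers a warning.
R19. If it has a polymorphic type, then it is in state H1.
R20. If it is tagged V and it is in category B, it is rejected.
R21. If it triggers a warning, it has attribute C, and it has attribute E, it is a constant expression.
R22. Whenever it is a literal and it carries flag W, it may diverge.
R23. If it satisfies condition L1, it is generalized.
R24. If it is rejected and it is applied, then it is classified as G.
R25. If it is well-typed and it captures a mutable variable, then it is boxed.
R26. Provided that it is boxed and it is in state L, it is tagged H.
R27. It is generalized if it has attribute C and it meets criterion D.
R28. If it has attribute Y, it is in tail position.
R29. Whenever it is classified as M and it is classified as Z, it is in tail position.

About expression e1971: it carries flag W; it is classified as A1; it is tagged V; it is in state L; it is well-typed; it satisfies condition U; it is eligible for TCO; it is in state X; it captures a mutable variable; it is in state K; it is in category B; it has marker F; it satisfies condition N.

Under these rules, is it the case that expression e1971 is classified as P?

Yes

By R9 (it is in state L): it is classified as M.
By R13 (it is in state X, it carries flag W): it has attribute E.
By R20 (it is tagged V, it is in category B): it is rejected.
By R25 (it is well-typed, it captures a mutable variable): it is boxed.
By R26 (it is boxed, it is in state L): it is tagged H.
By R4 (it is classified as M): it is in tail position.
By R8 (it is rejected): it satisfies condition L1.
By R17 (it is tagged H, it carries flag W, it is in tail position): it is classified as G.
By R23 (it satisfies condition L1): it is generalized.
By R3 (it is classified as G): it has marker T.
By R7 (it is generalized): it has attribute S.
By R12 (it has attribute S): it has attribute J.
By R14 (it has attribute J): it is pure.
By R15 (it is pure): it may diverge.
By R16 (it has marker T, it is in state X, it carries flag W): it is dead code.
By R18 (it may diverge): it triggers a warning.
By R10 (it is dead code): it has attribute C.
By R21 (it triggers a warning, it has attribute C, it has attribute E): it is a constant expression.
By R11 (it is a constant expression): it is classified as P.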